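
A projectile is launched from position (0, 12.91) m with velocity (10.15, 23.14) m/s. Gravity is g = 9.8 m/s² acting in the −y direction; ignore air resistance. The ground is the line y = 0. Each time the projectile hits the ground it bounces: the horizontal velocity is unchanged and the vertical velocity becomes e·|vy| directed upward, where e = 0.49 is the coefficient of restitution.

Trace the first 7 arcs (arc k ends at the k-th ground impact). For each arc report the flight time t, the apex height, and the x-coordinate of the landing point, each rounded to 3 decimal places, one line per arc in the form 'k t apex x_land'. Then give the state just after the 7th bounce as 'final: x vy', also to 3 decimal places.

Arc 1: start y=12.910, vy=23.140 → t=5.227, apex=40.229, x_land=53.049, impact vy=-28.080
  bounce: vy ← 0.49·28.080 = 13.759
Arc 2: start y=0.000, vy=13.759 → t=2.808, apex=9.659, x_land=81.551, impact vy=-13.759
  bounce: vy ← 0.49·13.759 = 6.742
Arc 3: start y=0.000, vy=6.742 → t=1.376, apex=2.319, x_land=95.516, impact vy=-6.742
  bounce: vy ← 0.49·6.742 = 3.304
Arc 4: start y=0.000, vy=3.304 → t=0.674, apex=0.557, x_land=102.360, impact vy=-3.304
  bounce: vy ← 0.49·3.304 = 1.619
Arc 5: start y=0.000, vy=1.619 → t=0.330, apex=0.134, x_land=105.713, impact vy=-1.619
  bounce: vy ← 0.49·1.619 = 0.793
Arc 6: start y=0.000, vy=0.793 → t=0.162, apex=0.032, x_land=107.356, impact vy=-0.793
  bounce: vy ← 0.49·0.793 = 0.389
Arc 7: start y=0.000, vy=0.389 → t=0.079, apex=0.008, x_land=108.161, impact vy=-0.389
  bounce: vy ← 0.49·0.389 = 0.190

1 5.227 40.229 53.049
2 2.808 9.659 81.551
3 1.376 2.319 95.516
4 0.674 0.557 102.360
5 0.330 0.134 105.713
6 0.162 0.032 107.356
7 0.079 0.008 108.161
final: 108.161 0.190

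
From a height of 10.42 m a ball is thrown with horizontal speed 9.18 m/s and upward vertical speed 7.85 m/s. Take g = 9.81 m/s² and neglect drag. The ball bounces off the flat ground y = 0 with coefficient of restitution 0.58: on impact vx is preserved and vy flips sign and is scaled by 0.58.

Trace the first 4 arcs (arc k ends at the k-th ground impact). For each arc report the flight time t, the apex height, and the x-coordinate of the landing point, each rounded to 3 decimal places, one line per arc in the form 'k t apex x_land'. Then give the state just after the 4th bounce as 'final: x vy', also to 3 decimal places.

Arc 1: start y=10.420, vy=7.850 → t=2.463, apex=13.561, x_land=22.610, impact vy=-16.311
  bounce: vy ← 0.58·16.311 = 9.461
Arc 2: start y=0.000, vy=9.461 → t=1.929, apex=4.562, x_land=40.316, impact vy=-9.461
  bounce: vy ← 0.58·9.461 = 5.487
Arc 3: start y=0.000, vy=5.487 → t=1.119, apex=1.535, x_land=50.585, impact vy=-5.487
  bounce: vy ← 0.58·5.487 = 3.183
Arc 4: start y=0.000, vy=3.183 → t=0.649, apex=0.516, x_land=56.542, impact vy=-3.183
  bounce: vy ← 0.58·3.183 = 1.846

1 2.463 13.561 22.610
2 1.929 4.562 40.316
3 1.119 1.535 50.585
4 0.649 0.516 56.542
final: 56.542 1.846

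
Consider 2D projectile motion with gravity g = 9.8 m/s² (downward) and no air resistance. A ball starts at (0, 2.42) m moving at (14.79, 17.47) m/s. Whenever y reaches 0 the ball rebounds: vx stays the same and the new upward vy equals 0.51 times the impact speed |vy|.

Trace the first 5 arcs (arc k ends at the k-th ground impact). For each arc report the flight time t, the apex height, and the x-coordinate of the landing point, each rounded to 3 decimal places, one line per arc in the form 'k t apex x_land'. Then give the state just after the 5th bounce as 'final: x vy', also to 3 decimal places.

1 3.699 17.991 54.706
2 1.954 4.680 83.613
3 0.997 1.217 98.355
4 0.508 0.317 105.874
5 0.259 0.082 109.709
final: 109.709 0.648

Arc 1: start y=2.420, vy=17.470 → t=3.699, apex=17.991, x_land=54.706, impact vy=-18.779
  bounce: vy ← 0.51·18.779 = 9.577
Arc 2: start y=0.000, vy=9.577 → t=1.954, apex=4.680, x_land=83.613, impact vy=-9.577
  bounce: vy ← 0.51·9.577 = 4.884
Arc 3: start y=0.000, vy=4.884 → t=0.997, apex=1.217, x_land=98.355, impact vy=-4.884
  bounce: vy ← 0.51·4.884 = 2.491
Arc 4: start y=0.000, vy=2.491 → t=0.508, apex=0.317, x_land=105.874, impact vy=-2.491
  bounce: vy ← 0.51·2.491 = 1.270
Arc 5: start y=0.000, vy=1.270 → t=0.259, apex=0.082, x_land=109.709, impact vy=-1.270
  bounce: vy ← 0.51·1.270 = 0.648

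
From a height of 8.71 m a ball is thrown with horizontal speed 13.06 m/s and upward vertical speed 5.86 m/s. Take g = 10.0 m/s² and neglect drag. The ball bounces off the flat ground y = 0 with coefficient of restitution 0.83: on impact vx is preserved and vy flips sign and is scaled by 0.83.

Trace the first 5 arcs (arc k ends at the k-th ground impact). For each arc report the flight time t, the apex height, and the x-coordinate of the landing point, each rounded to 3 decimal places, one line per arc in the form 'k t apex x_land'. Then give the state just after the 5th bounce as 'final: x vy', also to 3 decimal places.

Arc 1: start y=8.710, vy=5.860 → t=2.030, apex=10.427, x_land=26.513, impact vy=-14.441
  bounce: vy ← 0.83·14.441 = 11.986
Arc 2: start y=0.000, vy=11.986 → t=2.397, apex=7.183, x_land=57.820, impact vy=-11.986
  bounce: vy ← 0.83·11.986 = 9.948
Arc 3: start y=0.000, vy=9.948 → t=1.990, apex=4.948, x_land=83.805, impact vy=-9.948
  bounce: vy ← 0.83·9.948 = 8.257
Arc 4: start y=0.000, vy=8.257 → t=1.651, apex=3.409, x_land=105.373, impact vy=-8.257
  bounce: vy ← 0.83·8.257 = 6.853
Arc 5: start y=0.000, vy=6.853 → t=1.371, apex=2.348, x_land=123.274, impact vy=-6.853
  bounce: vy ← 0.83·6.853 = 5.688

1 2.030 10.427 26.513
2 2.397 7.183 57.820
3 1.990 4.948 83.805
4 1.651 3.409 105.373
5 1.371 2.348 123.274
final: 123.274 5.688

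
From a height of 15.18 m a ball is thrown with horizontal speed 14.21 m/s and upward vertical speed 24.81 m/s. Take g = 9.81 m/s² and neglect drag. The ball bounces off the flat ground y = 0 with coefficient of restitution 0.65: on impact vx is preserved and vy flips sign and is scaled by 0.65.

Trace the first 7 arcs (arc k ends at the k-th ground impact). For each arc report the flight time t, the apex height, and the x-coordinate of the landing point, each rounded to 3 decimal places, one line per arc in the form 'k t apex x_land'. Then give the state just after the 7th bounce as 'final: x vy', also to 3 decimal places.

Arc 1: start y=15.180, vy=24.810 → t=5.610, apex=46.553, x_land=79.715, impact vy=-30.222
  bounce: vy ← 0.65·30.222 = 19.644
Arc 2: start y=0.000, vy=19.644 → t=4.005, apex=19.669, x_land=136.625, impact vy=-19.644
  bounce: vy ← 0.65·19.644 = 12.769
Arc 3: start y=0.000, vy=12.769 → t=2.603, apex=8.310, x_land=173.617, impact vy=-12.769
  bounce: vy ← 0.65·12.769 = 8.300
Arc 4: start y=0.000, vy=8.300 → t=1.692, apex=3.511, x_land=197.662, impact vy=-8.300
  bounce: vy ← 0.65·8.300 = 5.395
Arc 5: start y=0.000, vy=5.395 → t=1.100, apex=1.483, x_land=213.291, impact vy=-5.395
  bounce: vy ← 0.65·5.395 = 3.507
Arc 6: start y=0.000, vy=3.507 → t=0.715, apex=0.627, x_land=223.450, impact vy=-3.507
  bounce: vy ← 0.65·3.507 = 2.279
Arc 7: start y=0.000, vy=2.279 → t=0.465, apex=0.265, x_land=230.053, impact vy=-2.279
  bounce: vy ← 0.65·2.279 = 1.482

1 5.610 46.553 79.715
2 4.005 19.669 136.625
3 2.603 8.310 173.617
4 1.692 3.511 197.662
5 1.100 1.483 213.291
6 0.715 0.627 223.450
7 0.465 0.265 230.053
final: 230.053 1.482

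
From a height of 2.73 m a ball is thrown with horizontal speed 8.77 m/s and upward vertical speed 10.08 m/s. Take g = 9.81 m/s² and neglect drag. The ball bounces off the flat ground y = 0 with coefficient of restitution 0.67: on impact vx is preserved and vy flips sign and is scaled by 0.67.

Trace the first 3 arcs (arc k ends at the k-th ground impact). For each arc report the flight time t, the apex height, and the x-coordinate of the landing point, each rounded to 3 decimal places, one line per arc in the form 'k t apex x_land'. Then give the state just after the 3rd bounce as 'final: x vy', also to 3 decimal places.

Arc 1: start y=2.730, vy=10.080 → t=2.297, apex=7.909, x_land=20.147, impact vy=-12.457
  bounce: vy ← 0.67·12.457 = 8.346
Arc 2: start y=0.000, vy=8.346 → t=1.702, apex=3.550, x_land=35.070, impact vy=-8.346
  bounce: vy ← 0.67·8.346 = 5.592
Arc 3: start y=0.000, vy=5.592 → t=1.140, apex=1.594, x_land=45.068, impact vy=-5.592
  bounce: vy ← 0.67·5.592 = 3.747

1 2.297 7.909 20.147
2 1.702 3.550 35.070
3 1.140 1.594 45.068
final: 45.068 3.747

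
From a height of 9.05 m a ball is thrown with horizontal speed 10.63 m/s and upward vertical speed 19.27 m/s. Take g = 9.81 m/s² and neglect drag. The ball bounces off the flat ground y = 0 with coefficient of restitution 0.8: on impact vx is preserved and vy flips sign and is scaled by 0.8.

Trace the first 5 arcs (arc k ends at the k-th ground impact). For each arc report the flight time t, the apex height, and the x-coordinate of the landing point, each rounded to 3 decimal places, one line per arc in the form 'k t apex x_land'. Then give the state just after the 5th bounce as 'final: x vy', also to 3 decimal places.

1 4.353 27.976 46.268
2 3.821 17.905 86.886
3 3.057 11.459 119.382
4 2.446 7.334 145.378
5 1.956 4.694 166.175
final: 166.175 7.677

Arc 1: start y=9.050, vy=19.270 → t=4.353, apex=27.976, x_land=46.268, impact vy=-23.428
  bounce: vy ← 0.8·23.428 = 18.743
Arc 2: start y=0.000, vy=18.743 → t=3.821, apex=17.905, x_land=86.886, impact vy=-18.743
  bounce: vy ← 0.8·18.743 = 14.994
Arc 3: start y=0.000, vy=14.994 → t=3.057, apex=11.459, x_land=119.382, impact vy=-14.994
  bounce: vy ← 0.8·14.994 = 11.995
Arc 4: start y=0.000, vy=11.995 → t=2.446, apex=7.334, x_land=145.378, impact vy=-11.995
  bounce: vy ← 0.8·11.995 = 9.596
Arc 5: start y=0.000, vy=9.596 → t=1.956, apex=4.694, x_land=166.175, impact vy=-9.596
  bounce: vy ← 0.8·9.596 = 7.677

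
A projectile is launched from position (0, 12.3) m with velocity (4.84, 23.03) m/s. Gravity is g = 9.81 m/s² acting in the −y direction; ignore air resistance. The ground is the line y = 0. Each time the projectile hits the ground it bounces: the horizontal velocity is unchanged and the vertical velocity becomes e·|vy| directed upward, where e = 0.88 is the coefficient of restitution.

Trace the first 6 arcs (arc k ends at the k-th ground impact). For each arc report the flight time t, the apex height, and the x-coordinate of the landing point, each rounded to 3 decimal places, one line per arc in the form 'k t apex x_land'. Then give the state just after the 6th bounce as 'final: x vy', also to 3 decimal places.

1 5.179 39.333 25.068
2 4.984 30.459 49.190
3 4.386 23.588 70.418
4 3.860 18.266 89.098
5 3.396 14.145 105.536
6 2.989 10.954 120.002
final: 120.002 12.901

Arc 1: start y=12.300, vy=23.030 → t=5.179, apex=39.333, x_land=25.068, impact vy=-27.780
  bounce: vy ← 0.88·27.780 = 24.446
Arc 2: start y=0.000, vy=24.446 → t=4.984, apex=30.459, x_land=49.190, impact vy=-24.446
  bounce: vy ← 0.88·24.446 = 21.513
Arc 3: start y=0.000, vy=21.513 → t=4.386, apex=23.588, x_land=70.418, impact vy=-21.513
  bounce: vy ← 0.88·21.513 = 18.931
Arc 4: start y=0.000, vy=18.931 → t=3.860, apex=18.266, x_land=89.098, impact vy=-18.931
  bounce: vy ← 0.88·18.931 = 16.659
Arc 5: start y=0.000, vy=16.659 → t=3.396, apex=14.145, x_land=105.536, impact vy=-16.659
  bounce: vy ← 0.88·16.659 = 14.660
Arc 6: start y=0.000, vy=14.660 → t=2.989, apex=10.954, x_land=120.002, impact vy=-14.660
  bounce: vy ← 0.88·14.660 = 12.901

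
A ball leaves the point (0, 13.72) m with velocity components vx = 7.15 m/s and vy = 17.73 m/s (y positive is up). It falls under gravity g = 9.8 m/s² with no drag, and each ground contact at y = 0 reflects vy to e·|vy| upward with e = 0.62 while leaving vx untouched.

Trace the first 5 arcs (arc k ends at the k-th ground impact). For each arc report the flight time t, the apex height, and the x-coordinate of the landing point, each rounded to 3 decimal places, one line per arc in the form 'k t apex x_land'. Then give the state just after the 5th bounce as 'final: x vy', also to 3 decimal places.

1 4.274 29.758 30.556
2 3.056 11.439 52.405
3 1.895 4.397 65.952
4 1.175 1.690 74.350
5 0.728 0.650 79.558
final: 79.558 2.213

Arc 1: start y=13.720, vy=17.730 → t=4.274, apex=29.758, x_land=30.556, impact vy=-24.151
  bounce: vy ← 0.62·24.151 = 14.974
Arc 2: start y=0.000, vy=14.974 → t=3.056, apex=11.439, x_land=52.405, impact vy=-14.974
  bounce: vy ← 0.62·14.974 = 9.284
Arc 3: start y=0.000, vy=9.284 → t=1.895, apex=4.397, x_land=65.952, impact vy=-9.284
  bounce: vy ← 0.62·9.284 = 5.756
Arc 4: start y=0.000, vy=5.756 → t=1.175, apex=1.690, x_land=74.350, impact vy=-5.756
  bounce: vy ← 0.62·5.756 = 3.569
Arc 5: start y=0.000, vy=3.569 → t=0.728, apex=0.650, x_land=79.558, impact vy=-3.569
  bounce: vy ← 0.62·3.569 = 2.213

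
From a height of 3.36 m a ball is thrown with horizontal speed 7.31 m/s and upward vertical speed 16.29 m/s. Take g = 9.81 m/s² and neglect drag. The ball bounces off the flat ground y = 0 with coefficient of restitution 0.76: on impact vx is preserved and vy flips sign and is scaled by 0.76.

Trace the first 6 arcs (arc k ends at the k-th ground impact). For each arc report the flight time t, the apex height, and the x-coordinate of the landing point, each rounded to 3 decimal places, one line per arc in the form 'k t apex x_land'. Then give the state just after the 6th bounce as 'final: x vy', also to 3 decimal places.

Arc 1: start y=3.360, vy=16.290 → t=3.516, apex=16.885, x_land=25.701, impact vy=-18.201
  bounce: vy ← 0.76·18.201 = 13.833
Arc 2: start y=0.000, vy=13.833 → t=2.820, apex=9.753, x_land=46.317, impact vy=-13.833
  bounce: vy ← 0.76·13.833 = 10.513
Arc 3: start y=0.000, vy=10.513 → t=2.143, apex=5.633, x_land=61.985, impact vy=-10.513
  bounce: vy ← 0.76·10.513 = 7.990
Arc 4: start y=0.000, vy=7.990 → t=1.629, apex=3.254, x_land=73.892, impact vy=-7.990
  bounce: vy ← 0.76·7.990 = 6.072
Arc 5: start y=0.000, vy=6.072 → t=1.238, apex=1.879, x_land=82.942, impact vy=-6.072
  bounce: vy ← 0.76·6.072 = 4.615
Arc 6: start y=0.000, vy=4.615 → t=0.941, apex=1.086, x_land=89.820, impact vy=-4.615
  bounce: vy ← 0.76·4.615 = 3.507

1 3.516 16.885 25.701
2 2.820 9.753 46.317
3 2.143 5.633 61.985
4 1.629 3.254 73.892
5 1.238 1.879 82.942
6 0.941 1.086 89.820
final: 89.820 3.507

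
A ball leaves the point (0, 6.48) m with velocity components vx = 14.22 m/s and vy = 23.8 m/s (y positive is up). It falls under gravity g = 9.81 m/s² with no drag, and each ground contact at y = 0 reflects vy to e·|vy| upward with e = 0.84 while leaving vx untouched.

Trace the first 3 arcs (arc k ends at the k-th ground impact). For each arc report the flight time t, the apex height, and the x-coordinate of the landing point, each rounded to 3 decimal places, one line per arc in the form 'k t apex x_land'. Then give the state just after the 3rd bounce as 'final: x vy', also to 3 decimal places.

Arc 1: start y=6.480, vy=23.800 → t=5.111, apex=35.351, x_land=72.674, impact vy=-26.336
  bounce: vy ← 0.84·26.336 = 22.122
Arc 2: start y=0.000, vy=22.122 → t=4.510, apex=24.943, x_land=136.808, impact vy=-22.122
  bounce: vy ← 0.84·22.122 = 18.583
Arc 3: start y=0.000, vy=18.583 → t=3.788, apex=17.600, x_land=190.680, impact vy=-18.583
  bounce: vy ← 0.84·18.583 = 15.609

1 5.111 35.351 72.674
2 4.510 24.943 136.808
3 3.788 17.600 190.680
final: 190.680 15.609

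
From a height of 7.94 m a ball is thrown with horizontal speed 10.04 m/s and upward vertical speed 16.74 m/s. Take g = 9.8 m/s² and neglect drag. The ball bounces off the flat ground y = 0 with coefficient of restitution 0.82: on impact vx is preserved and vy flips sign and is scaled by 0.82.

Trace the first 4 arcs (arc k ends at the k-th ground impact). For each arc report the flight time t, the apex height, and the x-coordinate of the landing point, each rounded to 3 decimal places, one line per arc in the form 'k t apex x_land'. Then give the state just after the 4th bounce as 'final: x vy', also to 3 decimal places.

1 3.838 22.237 38.538
2 3.494 14.952 73.615
3 2.865 10.054 102.378
4 2.349 6.760 125.964
final: 125.964 9.439

Arc 1: start y=7.940, vy=16.740 → t=3.838, apex=22.237, x_land=38.538, impact vy=-20.877
  bounce: vy ← 0.82·20.877 = 17.119
Arc 2: start y=0.000, vy=17.119 → t=3.494, apex=14.952, x_land=73.615, impact vy=-17.119
  bounce: vy ← 0.82·17.119 = 14.038
Arc 3: start y=0.000, vy=14.038 → t=2.865, apex=10.054, x_land=102.378, impact vy=-14.038
  bounce: vy ← 0.82·14.038 = 11.511
Arc 4: start y=0.000, vy=11.511 → t=2.349, apex=6.760, x_land=125.964, impact vy=-11.511
  bounce: vy ← 0.82·11.511 = 9.439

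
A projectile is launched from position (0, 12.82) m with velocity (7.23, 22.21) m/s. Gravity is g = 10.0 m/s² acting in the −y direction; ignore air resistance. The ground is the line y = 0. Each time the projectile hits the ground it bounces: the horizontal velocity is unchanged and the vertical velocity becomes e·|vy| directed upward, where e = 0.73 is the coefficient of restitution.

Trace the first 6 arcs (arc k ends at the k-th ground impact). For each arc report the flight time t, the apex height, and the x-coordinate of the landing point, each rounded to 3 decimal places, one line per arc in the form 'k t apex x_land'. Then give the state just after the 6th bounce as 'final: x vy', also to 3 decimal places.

Arc 1: start y=12.820, vy=22.210 → t=4.959, apex=37.484, x_land=35.854, impact vy=-27.380
  bounce: vy ← 0.73·27.380 = 19.988
Arc 2: start y=0.000, vy=19.988 → t=3.998, apex=19.975, x_land=64.756, impact vy=-19.988
  bounce: vy ← 0.73·19.988 = 14.591
Arc 3: start y=0.000, vy=14.591 → t=2.918, apex=10.645, x_land=85.855, impact vy=-14.591
  bounce: vy ← 0.73·14.591 = 10.651
Arc 4: start y=0.000, vy=10.651 → t=2.130, apex=5.673, x_land=101.257, impact vy=-10.651
  bounce: vy ← 0.73·10.651 = 7.776
Arc 5: start y=0.000, vy=7.776 → t=1.555, apex=3.023, x_land=112.500, impact vy=-7.776
  bounce: vy ← 0.73·7.776 = 5.676
Arc 6: start y=0.000, vy=5.676 → t=1.135, apex=1.611, x_land=120.708, impact vy=-5.676
  bounce: vy ← 0.73·5.676 = 4.144

1 4.959 37.484 35.854
2 3.998 19.975 64.756
3 2.918 10.645 85.855
4 2.130 5.673 101.257
5 1.555 3.023 112.500
6 1.135 1.611 120.708
final: 120.708 4.144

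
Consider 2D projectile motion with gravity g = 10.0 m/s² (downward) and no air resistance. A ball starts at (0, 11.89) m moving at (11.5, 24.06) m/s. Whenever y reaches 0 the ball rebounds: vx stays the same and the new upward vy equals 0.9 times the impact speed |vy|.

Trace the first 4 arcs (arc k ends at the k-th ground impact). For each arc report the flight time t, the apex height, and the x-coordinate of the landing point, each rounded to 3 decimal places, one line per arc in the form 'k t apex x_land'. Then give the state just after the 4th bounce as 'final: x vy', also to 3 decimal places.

1 5.264 40.834 60.533
2 5.144 33.076 119.689
3 4.630 26.791 172.929
4 4.167 21.701 220.846
final: 220.846 18.750

Arc 1: start y=11.890, vy=24.060 → t=5.264, apex=40.834, x_land=60.533, impact vy=-28.578
  bounce: vy ← 0.9·28.578 = 25.720
Arc 2: start y=0.000, vy=25.720 → t=5.144, apex=33.076, x_land=119.689, impact vy=-25.720
  bounce: vy ← 0.9·25.720 = 23.148
Arc 3: start y=0.000, vy=23.148 → t=4.630, apex=26.791, x_land=172.929, impact vy=-23.148
  bounce: vy ← 0.9·23.148 = 20.833
Arc 4: start y=0.000, vy=20.833 → t=4.167, apex=21.701, x_land=220.846, impact vy=-20.833
  bounce: vy ← 0.9·20.833 = 18.750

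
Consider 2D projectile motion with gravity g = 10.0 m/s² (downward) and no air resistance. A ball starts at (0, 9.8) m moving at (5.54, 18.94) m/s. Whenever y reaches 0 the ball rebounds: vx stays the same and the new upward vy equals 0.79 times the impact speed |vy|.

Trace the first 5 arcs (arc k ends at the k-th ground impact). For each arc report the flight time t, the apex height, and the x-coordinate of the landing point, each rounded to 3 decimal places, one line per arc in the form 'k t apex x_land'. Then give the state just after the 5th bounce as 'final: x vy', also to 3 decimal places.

1 4.249 27.736 23.541
2 3.721 17.310 44.157
3 2.940 10.803 60.444
4 2.322 6.742 73.310
5 1.835 4.208 83.475
final: 83.475 7.247

Arc 1: start y=9.800, vy=18.940 → t=4.249, apex=27.736, x_land=23.541, impact vy=-23.553
  bounce: vy ← 0.79·23.553 = 18.607
Arc 2: start y=0.000, vy=18.607 → t=3.721, apex=17.310, x_land=44.157, impact vy=-18.607
  bounce: vy ← 0.79·18.607 = 14.699
Arc 3: start y=0.000, vy=14.699 → t=2.940, apex=10.803, x_land=60.444, impact vy=-14.699
  bounce: vy ← 0.79·14.699 = 11.612
Arc 4: start y=0.000, vy=11.612 → t=2.322, apex=6.742, x_land=73.310, impact vy=-11.612
  bounce: vy ← 0.79·11.612 = 9.174
Arc 5: start y=0.000, vy=9.174 → t=1.835, apex=4.208, x_land=83.475, impact vy=-9.174
  bounce: vy ← 0.79·9.174 = 7.247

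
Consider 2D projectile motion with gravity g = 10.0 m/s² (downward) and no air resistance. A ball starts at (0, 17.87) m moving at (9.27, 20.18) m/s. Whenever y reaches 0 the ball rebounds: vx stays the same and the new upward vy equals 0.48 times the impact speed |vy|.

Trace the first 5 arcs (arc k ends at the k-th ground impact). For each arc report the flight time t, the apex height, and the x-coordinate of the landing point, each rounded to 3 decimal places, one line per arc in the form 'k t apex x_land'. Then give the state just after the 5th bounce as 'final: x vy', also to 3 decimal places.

1 4.783 38.232 44.340
2 2.655 8.809 68.948
3 1.274 2.029 80.760
4 0.612 0.468 86.430
5 0.294 0.108 89.151
final: 89.151 0.705

Arc 1: start y=17.870, vy=20.180 → t=4.783, apex=38.232, x_land=44.340, impact vy=-27.652
  bounce: vy ← 0.48·27.652 = 13.273
Arc 2: start y=0.000, vy=13.273 → t=2.655, apex=8.809, x_land=68.948, impact vy=-13.273
  bounce: vy ← 0.48·13.273 = 6.371
Arc 3: start y=0.000, vy=6.371 → t=1.274, apex=2.029, x_land=80.760, impact vy=-6.371
  bounce: vy ← 0.48·6.371 = 3.058
Arc 4: start y=0.000, vy=3.058 → t=0.612, apex=0.468, x_land=86.430, impact vy=-3.058
  bounce: vy ← 0.48·3.058 = 1.468
Arc 5: start y=0.000, vy=1.468 → t=0.294, apex=0.108, x_land=89.151, impact vy=-1.468
  bounce: vy ← 0.48·1.468 = 0.705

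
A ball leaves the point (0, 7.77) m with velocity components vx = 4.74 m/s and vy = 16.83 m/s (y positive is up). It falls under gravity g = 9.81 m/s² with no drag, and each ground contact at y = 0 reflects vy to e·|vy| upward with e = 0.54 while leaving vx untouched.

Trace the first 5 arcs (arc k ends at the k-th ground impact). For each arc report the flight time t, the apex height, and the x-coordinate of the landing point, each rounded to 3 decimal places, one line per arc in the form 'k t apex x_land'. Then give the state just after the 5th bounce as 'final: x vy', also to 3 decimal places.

1 3.843 22.207 18.218
2 2.298 6.475 29.110
3 1.241 1.888 34.992
4 0.670 0.551 38.168
5 0.362 0.161 39.883
final: 39.883 0.958

Arc 1: start y=7.770, vy=16.830 → t=3.843, apex=22.207, x_land=18.218, impact vy=-20.873
  bounce: vy ← 0.54·20.873 = 11.272
Arc 2: start y=0.000, vy=11.272 → t=2.298, apex=6.475, x_land=29.110, impact vy=-11.272
  bounce: vy ← 0.54·11.272 = 6.087
Arc 3: start y=0.000, vy=6.087 → t=1.241, apex=1.888, x_land=34.992, impact vy=-6.087
  bounce: vy ← 0.54·6.087 = 3.287
Arc 4: start y=0.000, vy=3.287 → t=0.670, apex=0.551, x_land=38.168, impact vy=-3.287
  bounce: vy ← 0.54·3.287 = 1.775
Arc 5: start y=0.000, vy=1.775 → t=0.362, apex=0.161, x_land=39.883, impact vy=-1.775
  bounce: vy ← 0.54·1.775 = 0.958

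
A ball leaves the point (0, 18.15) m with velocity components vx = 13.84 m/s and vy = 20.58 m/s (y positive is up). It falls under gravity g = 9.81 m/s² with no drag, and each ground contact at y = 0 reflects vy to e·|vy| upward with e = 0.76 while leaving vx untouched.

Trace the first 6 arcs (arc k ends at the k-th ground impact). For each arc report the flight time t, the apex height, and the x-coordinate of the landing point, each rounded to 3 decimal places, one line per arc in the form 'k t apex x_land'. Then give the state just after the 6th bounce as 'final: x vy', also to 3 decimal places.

Arc 1: start y=18.150, vy=20.580 → t=4.944, apex=39.737, x_land=68.427, impact vy=-27.922
  bounce: vy ← 0.76·27.922 = 21.221
Arc 2: start y=0.000, vy=21.221 → t=4.326, apex=22.952, x_land=128.304, impact vy=-21.221
  bounce: vy ← 0.76·21.221 = 16.128
Arc 3: start y=0.000, vy=16.128 → t=3.288, apex=13.257, x_land=173.810, impact vy=-16.128
  bounce: vy ← 0.76·16.128 = 12.257
Arc 4: start y=0.000, vy=12.257 → t=2.499, apex=7.657, x_land=208.395, impact vy=-12.257
  bounce: vy ← 0.76·12.257 = 9.315
Arc 5: start y=0.000, vy=9.315 → t=1.899, apex=4.423, x_land=234.679, impact vy=-9.315
  bounce: vy ← 0.76·9.315 = 7.080
Arc 6: start y=0.000, vy=7.080 → t=1.443, apex=2.555, x_land=254.655, impact vy=-7.080
  bounce: vy ← 0.76·7.080 = 5.381

1 4.944 39.737 68.427
2 4.326 22.952 128.304
3 3.288 13.257 173.810
4 2.499 7.657 208.395
5 1.899 4.423 234.679
6 1.443 2.555 254.655
final: 254.655 5.381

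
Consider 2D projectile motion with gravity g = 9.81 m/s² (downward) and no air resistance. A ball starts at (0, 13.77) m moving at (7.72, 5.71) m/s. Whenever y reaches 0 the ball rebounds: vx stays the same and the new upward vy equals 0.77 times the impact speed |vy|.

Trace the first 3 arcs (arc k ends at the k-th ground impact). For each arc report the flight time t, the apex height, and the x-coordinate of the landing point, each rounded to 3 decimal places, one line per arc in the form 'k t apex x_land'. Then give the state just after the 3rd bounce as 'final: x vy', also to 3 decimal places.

Arc 1: start y=13.770, vy=5.710 → t=2.356, apex=15.432, x_land=18.187, impact vy=-17.400
  bounce: vy ← 0.77·17.400 = 13.398
Arc 2: start y=0.000, vy=13.398 → t=2.732, apex=9.150, x_land=39.274, impact vy=-13.398
  bounce: vy ← 0.77·13.398 = 10.317
Arc 3: start y=0.000, vy=10.317 → t=2.103, apex=5.425, x_land=55.512, impact vy=-10.317
  bounce: vy ← 0.77·10.317 = 7.944

1 2.356 15.432 18.187
2 2.732 9.150 39.274
3 2.103 5.425 55.512
final: 55.512 7.944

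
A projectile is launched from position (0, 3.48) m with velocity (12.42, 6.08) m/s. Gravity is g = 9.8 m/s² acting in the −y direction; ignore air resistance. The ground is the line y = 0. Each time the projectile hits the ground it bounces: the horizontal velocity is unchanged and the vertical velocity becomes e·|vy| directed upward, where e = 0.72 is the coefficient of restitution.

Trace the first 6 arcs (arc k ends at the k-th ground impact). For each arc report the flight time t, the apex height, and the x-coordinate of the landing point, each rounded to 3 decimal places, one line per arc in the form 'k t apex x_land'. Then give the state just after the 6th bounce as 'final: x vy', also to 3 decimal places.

Arc 1: start y=3.480, vy=6.080 → t=1.667, apex=5.366, x_land=20.703, impact vy=-10.255
  bounce: vy ← 0.72·10.255 = 7.384
Arc 2: start y=0.000, vy=7.384 → t=1.507, apex=2.782, x_land=39.419, impact vy=-7.384
  bounce: vy ← 0.72·7.384 = 5.316
Arc 3: start y=0.000, vy=5.316 → t=1.085, apex=1.442, x_land=52.894, impact vy=-5.316
  bounce: vy ← 0.72·5.316 = 3.828
Arc 4: start y=0.000, vy=3.828 → t=0.781, apex=0.748, x_land=62.597, impact vy=-3.828
  bounce: vy ← 0.72·3.828 = 2.756
Arc 5: start y=0.000, vy=2.756 → t=0.562, apex=0.388, x_land=69.582, impact vy=-2.756
  bounce: vy ← 0.72·2.756 = 1.984
Arc 6: start y=0.000, vy=1.984 → t=0.405, apex=0.201, x_land=74.612, impact vy=-1.984
  bounce: vy ← 0.72·1.984 = 1.429

1 1.667 5.366 20.703
2 1.507 2.782 39.419
3 1.085 1.442 52.894
4 0.781 0.748 62.597
5 0.562 0.388 69.582
6 0.405 0.201 74.612
final: 74.612 1.429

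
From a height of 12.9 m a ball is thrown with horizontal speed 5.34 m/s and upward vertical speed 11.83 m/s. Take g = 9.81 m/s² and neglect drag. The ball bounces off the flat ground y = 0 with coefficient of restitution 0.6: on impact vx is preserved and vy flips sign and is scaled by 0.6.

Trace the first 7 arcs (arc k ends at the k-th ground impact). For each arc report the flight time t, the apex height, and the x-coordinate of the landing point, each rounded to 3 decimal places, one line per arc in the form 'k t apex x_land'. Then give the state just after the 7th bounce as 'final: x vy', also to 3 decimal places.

1 3.227 20.033 17.231
2 2.425 7.212 30.182
3 1.455 2.596 37.952
4 0.873 0.935 42.614
5 0.524 0.336 45.411
6 0.314 0.121 47.089
7 0.189 0.044 48.096
final: 48.096 0.555

Arc 1: start y=12.900, vy=11.830 → t=3.227, apex=20.033, x_land=17.231, impact vy=-19.825
  bounce: vy ← 0.6·19.825 = 11.895
Arc 2: start y=0.000, vy=11.895 → t=2.425, apex=7.212, x_land=30.182, impact vy=-11.895
  bounce: vy ← 0.6·11.895 = 7.137
Arc 3: start y=0.000, vy=7.137 → t=1.455, apex=2.596, x_land=37.952, impact vy=-7.137
  bounce: vy ← 0.6·7.137 = 4.282
Arc 4: start y=0.000, vy=4.282 → t=0.873, apex=0.935, x_land=42.614, impact vy=-4.282
  bounce: vy ← 0.6·4.282 = 2.569
Arc 5: start y=0.000, vy=2.569 → t=0.524, apex=0.336, x_land=45.411, impact vy=-2.569
  bounce: vy ← 0.6·2.569 = 1.542
Arc 6: start y=0.000, vy=1.542 → t=0.314, apex=0.121, x_land=47.089, impact vy=-1.542
  bounce: vy ← 0.6·1.542 = 0.925
Arc 7: start y=0.000, vy=0.925 → t=0.189, apex=0.044, x_land=48.096, impact vy=-0.925
  bounce: vy ← 0.6·0.925 = 0.555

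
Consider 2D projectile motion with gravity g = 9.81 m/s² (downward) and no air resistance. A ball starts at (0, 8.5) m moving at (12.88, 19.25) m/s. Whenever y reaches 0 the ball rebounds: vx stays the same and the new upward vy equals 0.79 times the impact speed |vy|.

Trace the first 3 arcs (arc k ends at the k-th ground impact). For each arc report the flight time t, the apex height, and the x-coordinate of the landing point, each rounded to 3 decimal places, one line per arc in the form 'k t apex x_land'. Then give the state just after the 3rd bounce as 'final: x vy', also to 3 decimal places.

1 4.325 27.387 55.709
2 3.733 17.092 103.796
3 2.949 10.667 141.784
final: 141.784 11.429

Arc 1: start y=8.500, vy=19.250 → t=4.325, apex=27.387, x_land=55.709, impact vy=-23.180
  bounce: vy ← 0.79·23.180 = 18.313
Arc 2: start y=0.000, vy=18.313 → t=3.733, apex=17.092, x_land=103.796, impact vy=-18.313
  bounce: vy ← 0.79·18.313 = 14.467
Arc 3: start y=0.000, vy=14.467 → t=2.949, apex=10.667, x_land=141.784, impact vy=-14.467
  bounce: vy ← 0.79·14.467 = 11.429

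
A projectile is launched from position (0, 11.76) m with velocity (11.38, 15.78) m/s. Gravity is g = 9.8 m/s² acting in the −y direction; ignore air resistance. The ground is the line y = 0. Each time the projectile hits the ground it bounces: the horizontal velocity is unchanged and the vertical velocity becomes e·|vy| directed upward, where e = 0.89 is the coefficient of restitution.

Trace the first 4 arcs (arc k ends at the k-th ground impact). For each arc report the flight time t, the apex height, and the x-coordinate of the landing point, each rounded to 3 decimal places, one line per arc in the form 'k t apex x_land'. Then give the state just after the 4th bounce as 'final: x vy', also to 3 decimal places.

Arc 1: start y=11.760, vy=15.780 → t=3.845, apex=24.465, x_land=43.752, impact vy=-21.898
  bounce: vy ← 0.89·21.898 = 19.489
Arc 2: start y=0.000, vy=19.489 → t=3.977, apex=19.378, x_land=89.014, impact vy=-19.489
  bounce: vy ← 0.89·19.489 = 17.345
Arc 3: start y=0.000, vy=17.345 → t=3.540, apex=15.350, x_land=129.297, impact vy=-17.345
  bounce: vy ← 0.89·17.345 = 15.437
Arc 4: start y=0.000, vy=15.437 → t=3.150, apex=12.158, x_land=165.149, impact vy=-15.437
  bounce: vy ← 0.89·15.437 = 13.739

1 3.845 24.465 43.752
2 3.977 19.378 89.014
3 3.540 15.350 129.297
4 3.150 12.158 165.149
final: 165.149 13.739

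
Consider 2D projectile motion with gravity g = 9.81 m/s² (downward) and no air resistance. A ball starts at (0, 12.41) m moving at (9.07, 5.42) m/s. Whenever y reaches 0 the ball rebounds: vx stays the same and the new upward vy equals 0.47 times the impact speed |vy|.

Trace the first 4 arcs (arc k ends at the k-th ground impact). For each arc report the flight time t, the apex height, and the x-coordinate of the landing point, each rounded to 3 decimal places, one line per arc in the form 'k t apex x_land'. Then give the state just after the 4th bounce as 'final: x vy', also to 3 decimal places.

Arc 1: start y=12.410, vy=5.420 → t=2.236, apex=13.907, x_land=20.284, impact vy=-16.518
  bounce: vy ← 0.47·16.518 = 7.764
Arc 2: start y=0.000, vy=7.764 → t=1.583, apex=3.072, x_land=34.640, impact vy=-7.764
  bounce: vy ← 0.47·7.764 = 3.649
Arc 3: start y=0.000, vy=3.649 → t=0.744, apex=0.679, x_land=41.387, impact vy=-3.649
  bounce: vy ← 0.47·3.649 = 1.715
Arc 4: start y=0.000, vy=1.715 → t=0.350, apex=0.150, x_land=44.558, impact vy=-1.715
  bounce: vy ← 0.47·1.715 = 0.806

1 2.236 13.907 20.284
2 1.583 3.072 34.640
3 0.744 0.679 41.387
4 0.350 0.150 44.558
final: 44.558 0.806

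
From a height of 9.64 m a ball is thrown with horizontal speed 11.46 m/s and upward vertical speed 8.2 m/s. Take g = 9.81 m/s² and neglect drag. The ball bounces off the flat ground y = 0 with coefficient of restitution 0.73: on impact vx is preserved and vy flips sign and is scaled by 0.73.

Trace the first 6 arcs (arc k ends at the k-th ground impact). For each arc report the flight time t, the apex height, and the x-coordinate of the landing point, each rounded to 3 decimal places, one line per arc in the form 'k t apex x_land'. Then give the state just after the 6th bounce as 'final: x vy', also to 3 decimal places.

Arc 1: start y=9.640, vy=8.200 → t=2.468, apex=13.067, x_land=28.284, impact vy=-16.012
  bounce: vy ← 0.73·16.012 = 11.689
Arc 2: start y=0.000, vy=11.689 → t=2.383, apex=6.963, x_land=55.593, impact vy=-11.689
  bounce: vy ← 0.73·11.689 = 8.533
Arc 3: start y=0.000, vy=8.533 → t=1.740, apex=3.711, x_land=75.529, impact vy=-8.533
  bounce: vy ← 0.73·8.533 = 6.229
Arc 4: start y=0.000, vy=6.229 → t=1.270, apex=1.978, x_land=90.082, impact vy=-6.229
  bounce: vy ← 0.73·6.229 = 4.547
Arc 5: start y=0.000, vy=4.547 → t=0.927, apex=1.054, x_land=100.706, impact vy=-4.547
  bounce: vy ← 0.73·4.547 = 3.319
Arc 6: start y=0.000, vy=3.319 → t=0.677, apex=0.562, x_land=108.461, impact vy=-3.319
  bounce: vy ← 0.73·3.319 = 2.423

1 2.468 13.067 28.284
2 2.383 6.963 55.593
3 1.740 3.711 75.529
4 1.270 1.978 90.082
5 0.927 1.054 100.706
6 0.677 0.562 108.461
final: 108.461 2.423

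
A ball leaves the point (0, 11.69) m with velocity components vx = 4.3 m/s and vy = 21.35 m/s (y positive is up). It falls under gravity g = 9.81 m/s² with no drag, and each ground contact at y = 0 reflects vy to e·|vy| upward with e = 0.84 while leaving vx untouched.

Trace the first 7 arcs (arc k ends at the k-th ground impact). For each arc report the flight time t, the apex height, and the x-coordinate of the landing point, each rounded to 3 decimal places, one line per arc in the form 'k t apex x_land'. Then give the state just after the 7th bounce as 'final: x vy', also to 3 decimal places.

1 4.845 34.923 20.832
2 4.483 24.641 40.108
3 3.765 17.387 56.299
4 3.163 12.268 69.900
5 2.657 8.656 81.325
6 2.232 6.108 90.922
7 1.875 4.310 98.983
final: 98.983 7.724

Arc 1: start y=11.690, vy=21.350 → t=4.845, apex=34.923, x_land=20.832, impact vy=-26.176
  bounce: vy ← 0.84·26.176 = 21.988
Arc 2: start y=0.000, vy=21.988 → t=4.483, apex=24.641, x_land=40.108, impact vy=-21.988
  bounce: vy ← 0.84·21.988 = 18.470
Arc 3: start y=0.000, vy=18.470 → t=3.765, apex=17.387, x_land=56.299, impact vy=-18.470
  bounce: vy ← 0.84·18.470 = 15.515
Arc 4: start y=0.000, vy=15.515 → t=3.163, apex=12.268, x_land=69.900, impact vy=-15.515
  bounce: vy ← 0.84·15.515 = 13.032
Arc 5: start y=0.000, vy=13.032 → t=2.657, apex=8.656, x_land=81.325, impact vy=-13.032
  bounce: vy ← 0.84·13.032 = 10.947
Arc 6: start y=0.000, vy=10.947 → t=2.232, apex=6.108, x_land=90.922, impact vy=-10.947
  bounce: vy ← 0.84·10.947 = 9.196
Arc 7: start y=0.000, vy=9.196 → t=1.875, apex=4.310, x_land=98.983, impact vy=-9.196
  bounce: vy ← 0.84·9.196 = 7.724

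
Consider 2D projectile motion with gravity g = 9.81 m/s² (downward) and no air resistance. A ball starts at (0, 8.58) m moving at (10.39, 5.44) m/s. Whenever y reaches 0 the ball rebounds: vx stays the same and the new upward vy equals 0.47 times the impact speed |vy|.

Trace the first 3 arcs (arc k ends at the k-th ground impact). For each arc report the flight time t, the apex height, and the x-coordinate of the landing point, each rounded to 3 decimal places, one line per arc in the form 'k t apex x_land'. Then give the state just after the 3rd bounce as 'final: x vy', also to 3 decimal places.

1 1.989 10.088 20.662
2 1.348 2.229 34.669
3 0.634 0.492 41.252
final: 41.252 1.461

Arc 1: start y=8.580, vy=5.440 → t=1.989, apex=10.088, x_land=20.662, impact vy=-14.069
  bounce: vy ← 0.47·14.069 = 6.612
Arc 2: start y=0.000, vy=6.612 → t=1.348, apex=2.229, x_land=34.669, impact vy=-6.612
  bounce: vy ← 0.47·6.612 = 3.108
Arc 3: start y=0.000, vy=3.108 → t=0.634, apex=0.492, x_land=41.252, impact vy=-3.108
  bounce: vy ← 0.47·3.108 = 1.461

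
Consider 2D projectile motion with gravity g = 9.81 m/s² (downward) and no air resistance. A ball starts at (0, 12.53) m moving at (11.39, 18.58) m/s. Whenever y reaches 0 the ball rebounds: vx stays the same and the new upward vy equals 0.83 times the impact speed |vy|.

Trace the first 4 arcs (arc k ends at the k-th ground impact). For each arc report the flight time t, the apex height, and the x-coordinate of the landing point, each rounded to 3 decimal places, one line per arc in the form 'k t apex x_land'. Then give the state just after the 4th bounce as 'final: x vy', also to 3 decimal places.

Arc 1: start y=12.530, vy=18.580 → t=4.372, apex=30.125, x_land=49.800, impact vy=-24.312
  bounce: vy ← 0.83·24.312 = 20.179
Arc 2: start y=0.000, vy=20.179 → t=4.114, apex=20.753, x_land=96.657, impact vy=-20.179
  bounce: vy ← 0.83·20.179 = 16.748
Arc 3: start y=0.000, vy=16.748 → t=3.415, apex=14.297, x_land=135.549, impact vy=-16.748
  bounce: vy ← 0.83·16.748 = 13.901
Arc 4: start y=0.000, vy=13.901 → t=2.834, apex=9.849, x_land=167.828, impact vy=-13.901
  bounce: vy ← 0.83·13.901 = 11.538

1 4.372 30.125 49.800
2 4.114 20.753 96.657
3 3.415 14.297 135.549
4 2.834 9.849 167.828
final: 167.828 11.538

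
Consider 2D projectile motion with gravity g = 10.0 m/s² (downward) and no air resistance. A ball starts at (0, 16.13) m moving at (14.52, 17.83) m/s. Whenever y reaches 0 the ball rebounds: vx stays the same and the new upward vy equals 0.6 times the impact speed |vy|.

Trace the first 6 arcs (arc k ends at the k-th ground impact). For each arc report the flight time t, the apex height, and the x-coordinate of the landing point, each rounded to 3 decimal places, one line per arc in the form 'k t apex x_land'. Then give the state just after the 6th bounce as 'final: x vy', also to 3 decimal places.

Arc 1: start y=16.130, vy=17.830 → t=4.314, apex=32.025, x_land=62.637, impact vy=-25.308
  bounce: vy ← 0.6·25.308 = 15.185
Arc 2: start y=0.000, vy=15.185 → t=3.037, apex=11.529, x_land=106.734, impact vy=-15.185
  bounce: vy ← 0.6·15.185 = 9.111
Arc 3: start y=0.000, vy=9.111 → t=1.822, apex=4.150, x_land=133.192, impact vy=-9.111
  bounce: vy ← 0.6·9.111 = 5.467
Arc 4: start y=0.000, vy=5.467 → t=1.093, apex=1.494, x_land=149.067, impact vy=-5.467
  bounce: vy ← 0.6·5.467 = 3.280
Arc 5: start y=0.000, vy=3.280 → t=0.656, apex=0.538, x_land=158.592, impact vy=-3.280
  bounce: vy ← 0.6·3.280 = 1.968
Arc 6: start y=0.000, vy=1.968 → t=0.394, apex=0.194, x_land=164.307, impact vy=-1.968
  bounce: vy ← 0.6·1.968 = 1.181

1 4.314 32.025 62.637
2 3.037 11.529 106.734
3 1.822 4.150 133.192
4 1.093 1.494 149.067
5 0.656 0.538 158.592
6 0.394 0.194 164.307
final: 164.307 1.181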